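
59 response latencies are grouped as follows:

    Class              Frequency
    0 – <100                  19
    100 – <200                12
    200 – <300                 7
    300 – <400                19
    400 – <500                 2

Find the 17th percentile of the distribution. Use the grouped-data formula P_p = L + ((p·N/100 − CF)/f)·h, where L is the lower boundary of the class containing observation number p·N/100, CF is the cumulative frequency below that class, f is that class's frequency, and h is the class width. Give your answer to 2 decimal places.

52.79

N = 59; target position k = 17/100 · 59 = 10.03.
Cumulative frequencies: 19, 31, 38, 57, 59.
Observation 10.03 falls in the class 0 – <100.
L = 0, CF = 0, f = 19, h = 100.
P17 = 0 + ((10.03 − 0)/19)·100 = 0 + 52.7895 = 52.7895.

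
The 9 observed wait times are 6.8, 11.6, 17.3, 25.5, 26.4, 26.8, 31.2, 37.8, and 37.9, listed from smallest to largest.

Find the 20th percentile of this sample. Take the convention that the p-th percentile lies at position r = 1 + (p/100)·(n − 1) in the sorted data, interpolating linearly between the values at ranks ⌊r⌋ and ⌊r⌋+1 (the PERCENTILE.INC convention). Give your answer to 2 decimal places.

n = 9.
r = 1 + (20/100)·(9 − 1) = 1 + 1.6 = 2.6.
Rank 2 is 11.6 and rank 3 is 17.3.
Interpolate: 11.6 + 0.6·(17.3 − 11.6) = 11.6 + 0.6·5.7 = 15.02.

15.02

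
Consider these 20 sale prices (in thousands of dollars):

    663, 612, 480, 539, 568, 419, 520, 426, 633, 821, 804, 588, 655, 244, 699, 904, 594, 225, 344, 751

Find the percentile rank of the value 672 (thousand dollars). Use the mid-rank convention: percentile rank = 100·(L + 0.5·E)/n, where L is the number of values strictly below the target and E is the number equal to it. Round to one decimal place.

Sorted: 225, 244, 344, 419, 426, 480, 520, 539, 568, 588, 594, 612, 633, 655, 663, 699, 751, 804, 821, 904.
Count below 672: L = 15; count equal: E = 0; n = 20.
Percentile rank = 100·(15 + 0.5·0)/20 = 100·15/20 = 75.

75.0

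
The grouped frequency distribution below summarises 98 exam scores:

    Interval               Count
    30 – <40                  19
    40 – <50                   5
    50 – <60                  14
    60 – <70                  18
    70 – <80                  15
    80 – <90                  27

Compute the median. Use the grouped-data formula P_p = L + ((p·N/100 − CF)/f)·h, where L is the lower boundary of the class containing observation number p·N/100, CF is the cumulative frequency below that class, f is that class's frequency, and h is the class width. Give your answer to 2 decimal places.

N = 98; target position k = 50/100 · 98 = 49.
Cumulative frequencies: 19, 24, 38, 56, 71, 98.
Observation 49 falls in the class 60 – <70.
L = 60, CF = 38, f = 18, h = 10.
P50 = 60 + ((49 − 38)/18)·10 = 60 + 6.11111 = 66.1111.

66.11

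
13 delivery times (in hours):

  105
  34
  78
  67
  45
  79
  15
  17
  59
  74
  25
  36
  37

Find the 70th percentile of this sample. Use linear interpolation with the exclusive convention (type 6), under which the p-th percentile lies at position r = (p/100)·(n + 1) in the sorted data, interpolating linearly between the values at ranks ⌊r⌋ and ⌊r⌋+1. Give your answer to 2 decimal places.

72.60

Sorted: 15, 17, 25, 34, 36, 37, 45, 59, 67, 74, 78, 79, 105.
n = 13.
r = (70/100)·(13 + 1) = 9.8.
Rank 9 is 67 and rank 10 is 74.
Interpolate: 67 + 0.8·(74 − 67) = 67 + 0.8·7 = 72.6.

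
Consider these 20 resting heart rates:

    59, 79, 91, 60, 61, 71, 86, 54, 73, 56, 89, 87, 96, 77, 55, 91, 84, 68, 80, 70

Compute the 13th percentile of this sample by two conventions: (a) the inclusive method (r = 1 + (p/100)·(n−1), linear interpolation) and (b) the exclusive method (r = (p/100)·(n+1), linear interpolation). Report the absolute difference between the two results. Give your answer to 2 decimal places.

1.68

Sorted: 54, 55, 56, 59, 60, 61, 68, 70, 71, 73, 77, 79, 80, 84, 86, 87, 89, 91, 91, 96.
n = 20.
(a) r = 3.47; between ranks 3 (56) and 4 (59): 57.41.
(b) r = 2.73; between ranks 2 (55) and 3 (56): 55.73.
|57.41 − 55.73| = 1.68.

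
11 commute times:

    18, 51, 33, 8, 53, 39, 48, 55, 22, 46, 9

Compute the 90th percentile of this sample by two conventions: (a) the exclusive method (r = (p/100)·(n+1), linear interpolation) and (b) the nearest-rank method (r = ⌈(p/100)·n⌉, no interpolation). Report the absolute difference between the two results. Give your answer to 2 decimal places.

Sorted: 8, 9, 18, 22, 33, 39, 46, 48, 51, 53, 55.
n = 11.
(a) r = 10.8; between ranks 10 (53) and 11 (55): 54.6.
(b) the nearest-rank method: rank 10 → 53.
|54.6 − 53| = 1.6.

1.60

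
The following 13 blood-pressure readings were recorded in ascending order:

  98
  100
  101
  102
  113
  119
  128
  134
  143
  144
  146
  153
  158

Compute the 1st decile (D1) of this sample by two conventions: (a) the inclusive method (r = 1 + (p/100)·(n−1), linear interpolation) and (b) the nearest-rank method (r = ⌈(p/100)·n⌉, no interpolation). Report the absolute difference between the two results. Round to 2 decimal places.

n = 13.
(a) r = 2.2; between ranks 2 (100) and 3 (101): 100.2.
(b) the nearest-rank method: rank 2 → 100.
|100.2 − 100| = 0.2.

0.20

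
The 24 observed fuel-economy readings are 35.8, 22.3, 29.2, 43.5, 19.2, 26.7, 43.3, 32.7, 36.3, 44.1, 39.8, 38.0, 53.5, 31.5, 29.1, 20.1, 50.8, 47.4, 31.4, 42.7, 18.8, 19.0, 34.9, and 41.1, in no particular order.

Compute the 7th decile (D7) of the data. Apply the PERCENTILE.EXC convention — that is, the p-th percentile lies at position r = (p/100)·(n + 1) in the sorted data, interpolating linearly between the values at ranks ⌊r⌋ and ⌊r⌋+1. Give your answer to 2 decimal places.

41.90

Sorted: 18.8, 19.0, 19.2, 20.1, 22.3, 26.7, 29.1, 29.2, 31.4, 31.5, 32.7, 34.9, 35.8, 36.3, 38.0, 39.8, 41.1, 42.7, 43.3, 43.5, 44.1, 47.4, 50.8, 53.5.
n = 24.
r = (70/100)·(24 + 1) = 17.5.
Rank 17 is 41.1 and rank 18 is 42.7.
Interpolate: 41.1 + 0.5·(42.7 − 41.1) = 41.1 + 0.5·1.6 = 41.9.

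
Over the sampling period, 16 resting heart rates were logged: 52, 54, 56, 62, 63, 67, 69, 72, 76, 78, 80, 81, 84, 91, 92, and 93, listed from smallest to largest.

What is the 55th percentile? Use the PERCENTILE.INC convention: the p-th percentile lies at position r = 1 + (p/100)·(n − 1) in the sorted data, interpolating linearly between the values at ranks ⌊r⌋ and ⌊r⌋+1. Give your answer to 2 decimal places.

76.50

n = 16.
r = 1 + (55/100)·(16 − 1) = 1 + 8.25 = 9.25.
Rank 9 is 76 and rank 10 is 78.
Interpolate: 76 + 0.25·(78 − 76) = 76 + 0.25·2 = 76.5.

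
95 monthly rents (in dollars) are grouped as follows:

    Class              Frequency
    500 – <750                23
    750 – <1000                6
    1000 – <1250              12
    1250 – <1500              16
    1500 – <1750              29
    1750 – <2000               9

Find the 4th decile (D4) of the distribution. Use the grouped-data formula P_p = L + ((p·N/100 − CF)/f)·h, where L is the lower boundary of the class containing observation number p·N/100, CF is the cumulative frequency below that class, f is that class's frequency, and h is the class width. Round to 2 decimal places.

N = 95; target position k = 40/100 · 95 = 38.
Cumulative frequencies: 23, 29, 41, 57, 86, 95.
Observation 38 falls in the class 1000 – <1250.
L = 1000, CF = 29, f = 12, h = 250.
P40 = 1000 + ((38 − 29)/12)·250 = 1000 + 187.5 = 1187.5.

1187.50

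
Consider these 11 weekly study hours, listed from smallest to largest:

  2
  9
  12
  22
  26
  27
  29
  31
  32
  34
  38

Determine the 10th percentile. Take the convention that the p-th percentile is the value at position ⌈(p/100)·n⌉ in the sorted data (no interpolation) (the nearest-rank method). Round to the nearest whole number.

n = 11.
Position = ⌈10/100 · 11⌉ = ⌈1.1⌉ = 2.
The value at rank 2 is 9.

9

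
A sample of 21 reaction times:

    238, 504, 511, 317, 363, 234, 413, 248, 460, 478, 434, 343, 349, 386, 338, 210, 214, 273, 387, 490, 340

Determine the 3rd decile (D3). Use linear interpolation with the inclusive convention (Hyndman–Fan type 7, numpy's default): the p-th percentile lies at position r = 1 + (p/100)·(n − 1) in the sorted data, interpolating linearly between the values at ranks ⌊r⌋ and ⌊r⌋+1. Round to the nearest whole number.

317

Sorted: 210, 214, 234, 238, 248, 273, 317, 338, 340, 343, 349, 363, 386, 387, 413, 434, 460, 478, 490, 504, 511.
n = 21.
r = 1 + (30/100)·(21 − 1) = 1 + 6 = 7.
r is an integer, so P30 is the value at rank 7: 317.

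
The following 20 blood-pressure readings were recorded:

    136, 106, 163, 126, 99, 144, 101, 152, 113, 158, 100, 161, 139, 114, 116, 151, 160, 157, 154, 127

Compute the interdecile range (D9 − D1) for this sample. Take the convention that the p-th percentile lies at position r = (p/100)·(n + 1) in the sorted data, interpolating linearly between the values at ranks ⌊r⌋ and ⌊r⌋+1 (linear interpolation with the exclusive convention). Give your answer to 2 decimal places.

60.80

Sorted: 99, 100, 101, 106, 113, 114, 116, 126, 127, 136, 139, 144, 151, 152, 154, 157, 158, 160, 161, 163.
n = 20.
P10: r = 2.1; ranks 2–3 are 100, 101; interpolating gives 100.1.
P90: r = 18.9; ranks 18–19 are 160, 161; interpolating gives 160.9.
Difference: 160.9 − 100.1 = 60.8.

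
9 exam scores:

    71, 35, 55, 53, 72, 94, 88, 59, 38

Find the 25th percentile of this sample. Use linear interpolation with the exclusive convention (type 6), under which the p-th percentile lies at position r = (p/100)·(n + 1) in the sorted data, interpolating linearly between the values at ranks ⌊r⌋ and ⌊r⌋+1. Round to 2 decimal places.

45.50

Sorted: 35, 38, 53, 55, 59, 71, 72, 88, 94.
n = 9.
r = (25/100)·(9 + 1) = 2.5.
Rank 2 is 38 and rank 3 is 53.
Interpolate: 38 + 0.5·(53 − 38) = 38 + 0.5·15 = 45.5.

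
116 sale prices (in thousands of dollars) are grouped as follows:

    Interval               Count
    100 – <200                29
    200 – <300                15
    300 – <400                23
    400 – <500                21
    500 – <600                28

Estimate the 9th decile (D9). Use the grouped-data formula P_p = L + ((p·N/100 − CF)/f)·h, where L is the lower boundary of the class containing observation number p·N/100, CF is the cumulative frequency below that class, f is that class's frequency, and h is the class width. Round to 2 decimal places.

558.57

N = 116; target position k = 90/100 · 116 = 104.4.
Cumulative frequencies: 29, 44, 67, 88, 116.
Observation 104.4 falls in the class 500 – <600.
L = 500, CF = 88, f = 28, h = 100.
P90 = 500 + ((104.4 − 88)/28)·100 = 500 + 58.5714 = 558.571.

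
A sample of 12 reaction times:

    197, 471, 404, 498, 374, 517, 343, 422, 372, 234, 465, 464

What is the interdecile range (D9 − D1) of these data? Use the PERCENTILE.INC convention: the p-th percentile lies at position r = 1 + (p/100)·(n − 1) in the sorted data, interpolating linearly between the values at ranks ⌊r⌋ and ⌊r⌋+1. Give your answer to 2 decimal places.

Sorted: 197, 234, 343, 372, 374, 404, 422, 464, 465, 471, 498, 517.
n = 12.
P10: r = 2.1; ranks 2–3 are 234, 343; interpolating gives 244.9.
P90: r = 10.9; ranks 10–11 are 471, 498; interpolating gives 495.3.
Difference: 495.3 − 244.9 = 250.4.

250.40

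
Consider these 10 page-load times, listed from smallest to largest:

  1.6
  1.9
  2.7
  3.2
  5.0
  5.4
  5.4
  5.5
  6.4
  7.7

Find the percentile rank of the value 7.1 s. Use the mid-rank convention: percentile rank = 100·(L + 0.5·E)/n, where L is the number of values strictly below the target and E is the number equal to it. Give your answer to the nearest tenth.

90.0

Count below 7.1: L = 9; count equal: E = 0; n = 10.
Percentile rank = 100·(9 + 0.5·0)/10 = 100·9/10 = 90.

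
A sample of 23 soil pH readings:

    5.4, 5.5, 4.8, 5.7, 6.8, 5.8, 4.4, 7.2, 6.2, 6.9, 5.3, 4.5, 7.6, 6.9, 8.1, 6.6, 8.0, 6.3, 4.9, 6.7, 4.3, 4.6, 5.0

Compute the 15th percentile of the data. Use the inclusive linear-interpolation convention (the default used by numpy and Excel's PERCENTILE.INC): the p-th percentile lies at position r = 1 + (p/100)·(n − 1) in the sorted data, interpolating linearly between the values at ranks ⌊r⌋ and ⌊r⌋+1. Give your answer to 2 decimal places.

Sorted: 4.3, 4.4, 4.5, 4.6, 4.8, 4.9, 5.0, 5.3, 5.4, 5.5, 5.7, 5.8, 6.2, 6.3, 6.6, 6.7, 6.8, 6.9, 6.9, 7.2, 7.6, 8.0, 8.1.
n = 23.
r = 1 + (15/100)·(23 − 1) = 1 + 3.3 = 4.3.
Rank 4 is 4.6 and rank 5 is 4.8.
Interpolate: 4.6 + 0.3·(4.8 − 4.6) = 4.6 + 0.3·0.2 = 4.66.

4.66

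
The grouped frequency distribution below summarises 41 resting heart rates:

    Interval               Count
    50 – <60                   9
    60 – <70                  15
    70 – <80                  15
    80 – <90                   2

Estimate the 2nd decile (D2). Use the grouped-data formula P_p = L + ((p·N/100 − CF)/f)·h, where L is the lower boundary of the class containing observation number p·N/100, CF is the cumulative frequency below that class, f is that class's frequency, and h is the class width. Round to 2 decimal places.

N = 41; target position k = 20/100 · 41 = 8.2.
Cumulative frequencies: 9, 24, 39, 41.
Observation 8.2 falls in the class 50 – <60.
L = 50, CF = 0, f = 9, h = 10.
P20 = 50 + ((8.2 − 0)/9)·10 = 50 + 9.11111 = 59.1111.

59.11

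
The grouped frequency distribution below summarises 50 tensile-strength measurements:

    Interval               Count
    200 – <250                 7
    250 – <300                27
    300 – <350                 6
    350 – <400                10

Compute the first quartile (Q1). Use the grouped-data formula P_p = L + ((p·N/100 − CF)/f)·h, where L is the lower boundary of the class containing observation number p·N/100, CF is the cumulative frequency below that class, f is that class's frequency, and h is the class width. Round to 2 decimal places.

N = 50; target position k = 25/100 · 50 = 12.5.
Cumulative frequencies: 7, 34, 40, 50.
Observation 12.5 falls in the class 250 – <300.
L = 250, CF = 7, f = 27, h = 50.
P25 = 250 + ((12.5 − 7)/27)·50 = 250 + 10.1852 = 260.185.

260.19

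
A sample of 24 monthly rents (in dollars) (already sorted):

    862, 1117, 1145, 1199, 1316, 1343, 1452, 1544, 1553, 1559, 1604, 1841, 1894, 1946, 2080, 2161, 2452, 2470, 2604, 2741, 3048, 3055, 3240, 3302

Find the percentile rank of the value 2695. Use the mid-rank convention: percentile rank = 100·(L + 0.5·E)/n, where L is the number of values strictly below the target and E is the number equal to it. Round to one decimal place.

79.2

Count below 2695: L = 19; count equal: E = 0; n = 24.
Percentile rank = 100·(19 + 0.5·0)/24 = 100·19/24 = 79.17.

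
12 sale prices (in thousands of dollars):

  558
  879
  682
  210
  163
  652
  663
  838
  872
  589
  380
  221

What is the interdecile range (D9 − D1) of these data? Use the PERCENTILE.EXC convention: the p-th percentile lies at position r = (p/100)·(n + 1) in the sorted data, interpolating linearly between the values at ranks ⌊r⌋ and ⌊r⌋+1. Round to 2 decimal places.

Sorted: 163, 210, 221, 380, 558, 589, 652, 663, 682, 838, 872, 879.
n = 12.
P10: r = 1.3; ranks 1–2 are 163, 210; interpolating gives 177.1.
P90: r = 11.7; ranks 11–12 are 872, 879; interpolating gives 876.9.
Difference: 876.9 − 177.1 = 699.8.

699.80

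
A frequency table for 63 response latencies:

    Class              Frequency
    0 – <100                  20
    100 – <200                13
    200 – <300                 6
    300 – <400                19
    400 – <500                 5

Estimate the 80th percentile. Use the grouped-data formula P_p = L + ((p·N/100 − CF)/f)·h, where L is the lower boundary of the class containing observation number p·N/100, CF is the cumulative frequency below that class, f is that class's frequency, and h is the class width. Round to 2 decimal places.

360.00

N = 63; target position k = 80/100 · 63 = 50.4.
Cumulative frequencies: 20, 33, 39, 58, 63.
Observation 50.4 falls in the class 300 – <400.
L = 300, CF = 39, f = 19, h = 100.
P80 = 300 + ((50.4 − 39)/19)·100 = 300 + 60 = 360.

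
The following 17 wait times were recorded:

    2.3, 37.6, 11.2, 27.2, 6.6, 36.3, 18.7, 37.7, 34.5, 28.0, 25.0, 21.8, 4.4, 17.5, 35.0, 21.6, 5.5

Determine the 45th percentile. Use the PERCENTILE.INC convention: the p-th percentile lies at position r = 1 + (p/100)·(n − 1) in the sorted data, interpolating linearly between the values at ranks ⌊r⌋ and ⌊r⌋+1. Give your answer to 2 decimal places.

Sorted: 2.3, 4.4, 5.5, 6.6, 11.2, 17.5, 18.7, 21.6, 21.8, 25.0, 27.2, 28.0, 34.5, 35.0, 36.3, 37.6, 37.7.
n = 17.
r = 1 + (45/100)·(17 − 1) = 1 + 7.2 = 8.2.
Rank 8 is 21.6 and rank 9 is 21.8.
Interpolate: 21.6 + 0.2·(21.8 − 21.6) = 21.6 + 0.2·0.2 = 21.64.

21.64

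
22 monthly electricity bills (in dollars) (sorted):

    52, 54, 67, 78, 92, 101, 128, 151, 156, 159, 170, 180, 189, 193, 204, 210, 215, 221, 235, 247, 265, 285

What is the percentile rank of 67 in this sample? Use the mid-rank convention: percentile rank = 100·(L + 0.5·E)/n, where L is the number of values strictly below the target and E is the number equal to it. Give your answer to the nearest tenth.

Count below 67: L = 2; count equal: E = 1; n = 22.
Percentile rank = 100·(2 + 0.5·1)/22 = 100·2.5/22 = 11.36.

11.4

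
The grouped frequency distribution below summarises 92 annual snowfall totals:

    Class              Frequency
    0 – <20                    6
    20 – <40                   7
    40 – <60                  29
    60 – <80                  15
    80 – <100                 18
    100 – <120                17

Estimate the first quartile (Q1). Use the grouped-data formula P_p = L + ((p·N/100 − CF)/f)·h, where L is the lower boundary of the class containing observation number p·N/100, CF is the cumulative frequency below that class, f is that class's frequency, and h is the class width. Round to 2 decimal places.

46.90

N = 92; target position k = 25/100 · 92 = 23.
Cumulative frequencies: 6, 13, 42, 57, 75, 92.
Observation 23 falls in the class 40 – <60.
L = 40, CF = 13, f = 29, h = 20.
P25 = 40 + ((23 − 13)/29)·20 = 40 + 6.89655 = 46.8966.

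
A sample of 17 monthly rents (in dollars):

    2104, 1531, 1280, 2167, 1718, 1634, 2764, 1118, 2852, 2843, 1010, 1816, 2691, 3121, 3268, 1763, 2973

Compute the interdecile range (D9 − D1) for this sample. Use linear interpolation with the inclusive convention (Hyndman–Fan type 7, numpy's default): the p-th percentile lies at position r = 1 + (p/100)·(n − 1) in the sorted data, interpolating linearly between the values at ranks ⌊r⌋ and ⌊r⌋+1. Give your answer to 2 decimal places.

Sorted: 1010, 1118, 1280, 1531, 1634, 1718, 1763, 1816, 2104, 2167, 2691, 2764, 2843, 2852, 2973, 3121, 3268.
n = 17.
P10: r = 2.6; ranks 2–3 are 1118, 1280; interpolating gives 1215.2.
P90: r = 15.4; ranks 15–16 are 2973, 3121; interpolating gives 3032.2.
Difference: 3032.2 − 1215.2 = 1817.

1817.00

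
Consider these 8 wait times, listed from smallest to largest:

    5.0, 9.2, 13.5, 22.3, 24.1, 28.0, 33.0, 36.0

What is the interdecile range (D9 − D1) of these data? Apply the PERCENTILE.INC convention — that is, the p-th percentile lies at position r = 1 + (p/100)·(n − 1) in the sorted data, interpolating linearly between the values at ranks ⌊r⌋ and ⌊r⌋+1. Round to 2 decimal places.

25.96

n = 8.
P10: r = 1.7; ranks 1–2 are 5.0, 9.2; interpolating gives 7.94.
P90: r = 7.3; ranks 7–8 are 33.0, 36.0; interpolating gives 33.9.
Difference: 33.9 − 7.94 = 25.96.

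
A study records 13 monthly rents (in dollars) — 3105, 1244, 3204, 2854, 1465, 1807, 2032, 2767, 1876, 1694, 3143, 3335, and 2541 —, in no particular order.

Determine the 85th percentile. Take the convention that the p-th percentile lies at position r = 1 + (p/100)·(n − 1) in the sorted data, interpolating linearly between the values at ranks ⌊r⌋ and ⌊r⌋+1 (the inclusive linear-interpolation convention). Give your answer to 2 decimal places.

Sorted: 1244, 1465, 1694, 1807, 1876, 2032, 2541, 2767, 2854, 3105, 3143, 3204, 3335.
n = 13.
r = 1 + (85/100)·(13 − 1) = 1 + 10.2 = 11.2.
Rank 11 is 3143 and rank 12 is 3204.
Interpolate: 3143 + 0.2·(3204 − 3143) = 3143 + 0.2·61 = 3155.2.

3155.20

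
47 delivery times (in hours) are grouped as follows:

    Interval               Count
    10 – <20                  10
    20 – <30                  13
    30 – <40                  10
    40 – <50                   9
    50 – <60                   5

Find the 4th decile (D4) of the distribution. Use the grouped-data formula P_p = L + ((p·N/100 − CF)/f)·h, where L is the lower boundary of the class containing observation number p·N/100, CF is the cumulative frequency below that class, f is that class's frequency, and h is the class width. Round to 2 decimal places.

26.77

N = 47; target position k = 40/100 · 47 = 18.8.
Cumulative frequencies: 10, 23, 33, 42, 47.
Observation 18.8 falls in the class 20 – <30.
L = 20, CF = 10, f = 13, h = 10.
P40 = 20 + ((18.8 − 10)/13)·10 = 20 + 6.76923 = 26.7692.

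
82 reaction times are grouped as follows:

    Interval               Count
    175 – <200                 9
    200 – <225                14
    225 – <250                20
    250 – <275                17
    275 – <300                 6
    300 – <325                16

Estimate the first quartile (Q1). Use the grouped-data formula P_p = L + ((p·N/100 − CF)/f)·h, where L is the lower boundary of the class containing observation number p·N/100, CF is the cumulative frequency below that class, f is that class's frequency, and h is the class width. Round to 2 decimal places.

N = 82; target position k = 25/100 · 82 = 20.5.
Cumulative frequencies: 9, 23, 43, 60, 66, 82.
Observation 20.5 falls in the class 200 – <225.
L = 200, CF = 9, f = 14, h = 25.
P25 = 200 + ((20.5 − 9)/14)·25 = 200 + 20.5357 = 220.536.

220.54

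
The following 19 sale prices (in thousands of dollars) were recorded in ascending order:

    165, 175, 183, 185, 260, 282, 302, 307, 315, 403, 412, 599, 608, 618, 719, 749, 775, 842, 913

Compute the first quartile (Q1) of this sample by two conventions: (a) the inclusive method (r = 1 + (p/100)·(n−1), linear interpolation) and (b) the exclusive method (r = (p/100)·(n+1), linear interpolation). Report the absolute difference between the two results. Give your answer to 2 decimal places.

11.00

n = 19.
(a) r = 5.5; between ranks 5 (260) and 6 (282): 271.
(b) r = 5 → value at rank 5 = 260.
|271 − 260| = 11.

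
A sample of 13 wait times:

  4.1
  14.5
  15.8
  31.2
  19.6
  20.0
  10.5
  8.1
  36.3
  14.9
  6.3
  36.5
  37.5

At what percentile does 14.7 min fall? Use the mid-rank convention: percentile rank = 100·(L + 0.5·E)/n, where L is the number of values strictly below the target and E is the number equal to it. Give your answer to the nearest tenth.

Sorted: 4.1, 6.3, 8.1, 10.5, 14.5, 14.9, 15.8, 19.6, 20.0, 31.2, 36.3, 36.5, 37.5.
Count below 14.7: L = 5; count equal: E = 0; n = 13.
Percentile rank = 100·(5 + 0.5·0)/13 = 100·5/13 = 38.46.

38.5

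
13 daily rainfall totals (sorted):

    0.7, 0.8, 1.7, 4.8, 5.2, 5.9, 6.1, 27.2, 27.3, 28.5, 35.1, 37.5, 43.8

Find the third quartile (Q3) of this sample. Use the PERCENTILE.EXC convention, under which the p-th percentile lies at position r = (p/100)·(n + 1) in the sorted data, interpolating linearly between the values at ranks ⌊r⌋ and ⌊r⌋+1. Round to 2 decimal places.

n = 13.
r = (75/100)·(13 + 1) = 10.5.
Rank 10 is 28.5 and rank 11 is 35.1.
Interpolate: 28.5 + 0.5·(35.1 − 28.5) = 28.5 + 0.5·6.6 = 31.8.

31.80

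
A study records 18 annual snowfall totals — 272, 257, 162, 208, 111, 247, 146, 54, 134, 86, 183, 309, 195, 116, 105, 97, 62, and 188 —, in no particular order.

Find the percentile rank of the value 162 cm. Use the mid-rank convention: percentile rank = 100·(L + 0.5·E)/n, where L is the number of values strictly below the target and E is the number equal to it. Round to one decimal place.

52.8

Sorted: 54, 62, 86, 97, 105, 111, 116, 134, 146, 162, 183, 188, 195, 208, 247, 257, 272, 309.
Count below 162: L = 9; count equal: E = 1; n = 18.
Percentile rank = 100·(9 + 0.5·1)/18 = 100·9.5/18 = 52.78.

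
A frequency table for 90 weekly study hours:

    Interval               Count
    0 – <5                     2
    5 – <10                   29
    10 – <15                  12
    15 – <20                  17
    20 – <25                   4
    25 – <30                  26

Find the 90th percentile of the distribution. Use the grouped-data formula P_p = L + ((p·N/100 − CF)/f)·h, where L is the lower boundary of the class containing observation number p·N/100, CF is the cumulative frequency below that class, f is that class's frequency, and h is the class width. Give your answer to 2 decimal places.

N = 90; target position k = 90/100 · 90 = 81.
Cumulative frequencies: 2, 31, 43, 60, 64, 90.
Observation 81 falls in the class 25 – <30.
L = 25, CF = 64, f = 26, h = 5.
P90 = 25 + ((81 − 64)/26)·5 = 25 + 3.26923 = 28.2692.

28.27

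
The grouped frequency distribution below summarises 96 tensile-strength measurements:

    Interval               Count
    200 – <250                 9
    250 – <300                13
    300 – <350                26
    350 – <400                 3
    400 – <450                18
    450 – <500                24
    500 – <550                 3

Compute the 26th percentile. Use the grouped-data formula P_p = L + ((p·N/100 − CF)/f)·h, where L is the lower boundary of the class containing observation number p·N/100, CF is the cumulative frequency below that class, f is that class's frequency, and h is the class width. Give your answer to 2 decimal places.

305.69

N = 96; target position k = 26/100 · 96 = 24.96.
Cumulative frequencies: 9, 22, 48, 51, 69, 93, 96.
Observation 24.96 falls in the class 300 – <350.
L = 300, CF = 22, f = 26, h = 50.
P26 = 300 + ((24.96 − 22)/26)·50 = 300 + 5.69231 = 305.692.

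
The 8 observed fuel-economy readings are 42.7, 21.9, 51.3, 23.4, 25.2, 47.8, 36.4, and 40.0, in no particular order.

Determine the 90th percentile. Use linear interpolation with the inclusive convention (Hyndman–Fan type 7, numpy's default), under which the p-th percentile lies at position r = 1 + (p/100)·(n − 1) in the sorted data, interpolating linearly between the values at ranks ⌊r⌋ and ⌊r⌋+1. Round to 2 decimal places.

Sorted: 21.9, 23.4, 25.2, 36.4, 40.0, 42.7, 47.8, 51.3.
n = 8.
r = 1 + (90/100)·(8 − 1) = 1 + 6.3 = 7.3.
Rank 7 is 47.8 and rank 8 is 51.3.
Interpolate: 47.8 + 0.3·(51.3 − 47.8) = 47.8 + 0.3·3.5 = 48.85.

48.85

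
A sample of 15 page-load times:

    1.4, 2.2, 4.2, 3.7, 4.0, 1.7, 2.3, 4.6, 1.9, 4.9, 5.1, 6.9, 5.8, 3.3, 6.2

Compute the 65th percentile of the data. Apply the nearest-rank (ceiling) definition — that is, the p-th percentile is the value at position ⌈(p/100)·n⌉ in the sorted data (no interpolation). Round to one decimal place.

4.6

Sorted: 1.4, 1.7, 1.9, 2.2, 2.3, 3.3, 3.7, 4.0, 4.2, 4.6, 4.9, 5.1, 5.8, 6.2, 6.9.
n = 15.
Position = ⌈65/100 · 15⌉ = ⌈9.75⌉ = 10.
The value at rank 10 is 4.6.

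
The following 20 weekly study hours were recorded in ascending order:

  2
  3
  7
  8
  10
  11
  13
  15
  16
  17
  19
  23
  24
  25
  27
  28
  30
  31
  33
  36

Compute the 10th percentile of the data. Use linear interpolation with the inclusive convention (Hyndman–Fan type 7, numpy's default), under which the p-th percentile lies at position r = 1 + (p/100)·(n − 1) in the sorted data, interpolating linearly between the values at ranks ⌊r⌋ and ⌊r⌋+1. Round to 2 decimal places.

n = 20.
r = 1 + (10/100)·(20 − 1) = 1 + 1.9 = 2.9.
Rank 2 is 3 and rank 3 is 7.
Interpolate: 3 + 0.9·(7 − 3) = 3 + 0.9·4 = 6.6.

6.60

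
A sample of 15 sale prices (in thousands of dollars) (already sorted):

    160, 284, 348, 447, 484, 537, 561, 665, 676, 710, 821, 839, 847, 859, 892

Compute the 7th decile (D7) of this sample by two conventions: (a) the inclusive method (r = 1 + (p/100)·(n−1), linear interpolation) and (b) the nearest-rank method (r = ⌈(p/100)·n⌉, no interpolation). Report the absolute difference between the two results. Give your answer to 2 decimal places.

n = 15.
(a) r = 10.8; between ranks 10 (710) and 11 (821): 798.8.
(b) the nearest-rank method: rank 11 → 821.
|798.8 − 821| = 22.2.

22.20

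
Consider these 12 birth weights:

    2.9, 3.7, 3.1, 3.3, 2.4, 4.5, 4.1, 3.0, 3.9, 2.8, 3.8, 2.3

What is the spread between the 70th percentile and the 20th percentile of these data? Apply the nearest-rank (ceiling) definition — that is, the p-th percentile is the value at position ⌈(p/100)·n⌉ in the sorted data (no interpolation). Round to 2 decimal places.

Sorted: 2.3, 2.4, 2.8, 2.9, 3.0, 3.1, 3.3, 3.7, 3.8, 3.9, 4.1, 4.5.
n = 12.
P20: rank ⌈20/100·12⌉ = 3 → 2.8.
P70: rank ⌈70/100·12⌉ = 9 → 3.8.
Difference: 3.8 − 2.8 = 1.

1.00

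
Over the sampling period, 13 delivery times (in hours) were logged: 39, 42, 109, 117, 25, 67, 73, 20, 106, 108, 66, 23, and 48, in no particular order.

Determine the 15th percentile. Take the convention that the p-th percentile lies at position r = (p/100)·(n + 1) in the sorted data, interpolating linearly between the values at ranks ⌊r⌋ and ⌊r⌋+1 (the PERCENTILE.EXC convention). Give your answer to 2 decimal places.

Sorted: 20, 23, 25, 39, 42, 48, 66, 67, 73, 106, 108, 109, 117.
n = 13.
r = (15/100)·(13 + 1) = 2.1.
Rank 2 is 23 and rank 3 is 25.
Interpolate: 23 + 0.1·(25 − 23) = 23 + 0.1·2 = 23.2.

23.20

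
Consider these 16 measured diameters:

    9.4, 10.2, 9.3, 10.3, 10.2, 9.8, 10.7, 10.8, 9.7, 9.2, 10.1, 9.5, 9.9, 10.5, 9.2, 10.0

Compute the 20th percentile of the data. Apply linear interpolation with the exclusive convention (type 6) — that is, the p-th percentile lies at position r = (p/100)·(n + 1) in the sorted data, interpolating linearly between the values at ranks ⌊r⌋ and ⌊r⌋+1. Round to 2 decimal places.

9.34

Sorted: 9.2, 9.2, 9.3, 9.4, 9.5, 9.7, 9.8, 9.9, 10.0, 10.1, 10.2, 10.2, 10.3, 10.5, 10.7, 10.8.
n = 16.
r = (20/100)·(16 + 1) = 3.4.
Rank 3 is 9.3 and rank 4 is 9.4.
Interpolate: 9.3 + 0.4·(9.4 − 9.3) = 9.3 + 0.4·0.1 = 9.34.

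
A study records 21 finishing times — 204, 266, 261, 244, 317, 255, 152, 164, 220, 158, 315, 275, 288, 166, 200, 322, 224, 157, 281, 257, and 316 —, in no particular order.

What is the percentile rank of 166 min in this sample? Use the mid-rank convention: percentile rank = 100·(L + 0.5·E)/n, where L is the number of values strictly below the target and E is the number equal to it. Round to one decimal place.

Sorted: 152, 157, 158, 164, 166, 200, 204, 220, 224, 244, 255, 257, 261, 266, 275, 281, 288, 315, 316, 317, 322.
Count below 166: L = 4; count equal: E = 1; n = 21.
Percentile rank = 100·(4 + 0.5·1)/21 = 100·4.5/21 = 21.43.

21.4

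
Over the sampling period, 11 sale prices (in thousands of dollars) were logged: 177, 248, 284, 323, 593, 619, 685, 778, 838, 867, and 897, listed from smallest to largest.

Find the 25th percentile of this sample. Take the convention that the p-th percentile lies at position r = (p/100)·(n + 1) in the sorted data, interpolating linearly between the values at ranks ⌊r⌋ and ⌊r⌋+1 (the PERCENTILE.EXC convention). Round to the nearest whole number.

284

n = 11.
r = (25/100)·(11 + 1) = 3.
r is an integer, so P25 is the value at rank 3: 284.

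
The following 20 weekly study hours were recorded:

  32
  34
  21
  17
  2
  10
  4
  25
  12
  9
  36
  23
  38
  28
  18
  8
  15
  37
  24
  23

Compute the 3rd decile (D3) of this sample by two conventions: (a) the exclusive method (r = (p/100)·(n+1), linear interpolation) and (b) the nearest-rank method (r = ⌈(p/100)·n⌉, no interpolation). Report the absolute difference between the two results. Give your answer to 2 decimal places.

Sorted: 2, 4, 8, 9, 10, 12, 15, 17, 18, 21, 23, 23, 24, 25, 28, 32, 34, 36, 37, 38.
n = 20.
(a) r = 6.3; between ranks 6 (12) and 7 (15): 12.9.
(b) the nearest-rank method: rank 6 → 12.
|12.9 − 12| = 0.9.

0.90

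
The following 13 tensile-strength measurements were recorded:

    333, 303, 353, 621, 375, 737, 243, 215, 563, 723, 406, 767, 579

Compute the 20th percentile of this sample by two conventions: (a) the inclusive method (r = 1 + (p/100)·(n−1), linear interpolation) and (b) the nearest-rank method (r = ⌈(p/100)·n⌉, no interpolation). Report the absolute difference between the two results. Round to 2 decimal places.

Sorted: 215, 243, 303, 333, 353, 375, 406, 563, 579, 621, 723, 737, 767.
n = 13.
(a) r = 3.4; between ranks 3 (303) and 4 (333): 315.
(b) the nearest-rank method: rank 3 → 303.
|315 − 303| = 12.

12.00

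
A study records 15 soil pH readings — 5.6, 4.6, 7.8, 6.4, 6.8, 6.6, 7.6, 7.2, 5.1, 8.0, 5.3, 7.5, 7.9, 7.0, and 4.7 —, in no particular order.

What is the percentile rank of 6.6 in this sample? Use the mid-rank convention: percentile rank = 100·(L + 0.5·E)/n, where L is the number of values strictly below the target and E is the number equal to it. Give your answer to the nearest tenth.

Sorted: 4.6, 4.7, 5.1, 5.3, 5.6, 6.4, 6.6, 6.8, 7.0, 7.2, 7.5, 7.6, 7.8, 7.9, 8.0.
Count below 6.6: L = 6; count equal: E = 1; n = 15.
Percentile rank = 100·(6 + 0.5·1)/15 = 100·6.5/15 = 43.33.

43.3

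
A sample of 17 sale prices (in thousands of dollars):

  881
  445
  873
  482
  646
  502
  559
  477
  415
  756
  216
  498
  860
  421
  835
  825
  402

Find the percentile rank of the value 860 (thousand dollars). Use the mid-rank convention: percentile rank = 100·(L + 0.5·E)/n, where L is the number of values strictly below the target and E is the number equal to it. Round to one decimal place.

85.3

Sorted: 216, 402, 415, 421, 445, 477, 482, 498, 502, 559, 646, 756, 825, 835, 860, 873, 881.
Count below 860: L = 14; count equal: E = 1; n = 17.
Percentile rank = 100·(14 + 0.5·1)/17 = 100·14.5/17 = 85.29.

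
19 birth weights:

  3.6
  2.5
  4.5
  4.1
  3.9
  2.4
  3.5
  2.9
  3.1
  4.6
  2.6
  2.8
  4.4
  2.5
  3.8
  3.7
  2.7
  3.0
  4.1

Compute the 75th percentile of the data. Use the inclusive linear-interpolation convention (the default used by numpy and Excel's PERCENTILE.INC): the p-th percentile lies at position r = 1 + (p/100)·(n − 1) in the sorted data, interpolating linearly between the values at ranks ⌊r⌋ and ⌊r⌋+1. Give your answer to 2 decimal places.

4.00

Sorted: 2.4, 2.5, 2.5, 2.6, 2.7, 2.8, 2.9, 3.0, 3.1, 3.5, 3.6, 3.7, 3.8, 3.9, 4.1, 4.1, 4.4, 4.5, 4.6.
n = 19.
r = 1 + (75/100)·(19 − 1) = 1 + 13.5 = 14.5.
Rank 14 is 3.9 and rank 15 is 4.1.
Interpolate: 3.9 + 0.5·(4.1 − 3.9) = 3.9 + 0.5·0.2 = 4.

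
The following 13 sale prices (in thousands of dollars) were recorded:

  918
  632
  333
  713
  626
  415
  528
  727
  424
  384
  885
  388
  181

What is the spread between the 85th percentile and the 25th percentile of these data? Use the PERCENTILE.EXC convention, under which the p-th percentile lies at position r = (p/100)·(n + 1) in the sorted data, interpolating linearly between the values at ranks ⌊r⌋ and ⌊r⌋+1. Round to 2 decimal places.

Sorted: 181, 333, 384, 388, 415, 424, 528, 626, 632, 713, 727, 885, 918.
n = 13.
P25: r = 3.5; ranks 3–4 are 384, 388; interpolating gives 386.
P85: r = 11.9; ranks 11–12 are 727, 885; interpolating gives 869.2.
Difference: 869.2 − 386 = 483.2.

483.20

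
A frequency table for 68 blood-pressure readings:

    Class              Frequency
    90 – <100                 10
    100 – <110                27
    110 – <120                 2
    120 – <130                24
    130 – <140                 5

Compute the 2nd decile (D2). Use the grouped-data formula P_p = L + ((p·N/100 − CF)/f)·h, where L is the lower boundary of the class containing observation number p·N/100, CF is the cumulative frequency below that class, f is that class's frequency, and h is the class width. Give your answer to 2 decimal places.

101.33

N = 68; target position k = 20/100 · 68 = 13.6.
Cumulative frequencies: 10, 37, 39, 63, 68.
Observation 13.6 falls in the class 100 – <110.
L = 100, CF = 10, f = 27, h = 10.
P20 = 100 + ((13.6 − 10)/27)·10 = 100 + 1.33333 = 101.333.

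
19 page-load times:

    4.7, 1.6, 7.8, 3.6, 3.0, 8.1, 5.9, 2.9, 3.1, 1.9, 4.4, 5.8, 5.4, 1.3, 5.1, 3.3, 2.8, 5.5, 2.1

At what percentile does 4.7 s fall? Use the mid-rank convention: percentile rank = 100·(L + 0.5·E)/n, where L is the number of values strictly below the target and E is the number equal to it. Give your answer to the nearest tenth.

60.5

Sorted: 1.3, 1.6, 1.9, 2.1, 2.8, 2.9, 3.0, 3.1, 3.3, 3.6, 4.4, 4.7, 5.1, 5.4, 5.5, 5.8, 5.9, 7.8, 8.1.
Count below 4.7: L = 11; count equal: E = 1; n = 19.
Percentile rank = 100·(11 + 0.5·1)/19 = 100·11.5/19 = 60.53.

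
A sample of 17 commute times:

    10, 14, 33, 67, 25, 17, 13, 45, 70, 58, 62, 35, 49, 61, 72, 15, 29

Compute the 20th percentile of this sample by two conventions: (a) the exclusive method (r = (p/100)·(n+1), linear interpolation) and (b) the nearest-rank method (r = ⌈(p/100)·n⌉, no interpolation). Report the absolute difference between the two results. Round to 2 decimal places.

0.40

Sorted: 10, 13, 14, 15, 17, 25, 29, 33, 35, 45, 49, 58, 61, 62, 67, 70, 72.
n = 17.
(a) r = 3.6; between ranks 3 (14) and 4 (15): 14.6.
(b) the nearest-rank method: rank 4 → 15.
|14.6 − 15| = 0.4.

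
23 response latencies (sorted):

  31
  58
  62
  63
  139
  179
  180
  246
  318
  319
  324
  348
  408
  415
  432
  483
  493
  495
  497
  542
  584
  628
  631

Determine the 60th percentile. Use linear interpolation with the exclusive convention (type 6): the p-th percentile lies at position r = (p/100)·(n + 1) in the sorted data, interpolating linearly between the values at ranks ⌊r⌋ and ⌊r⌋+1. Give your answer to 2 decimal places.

421.80

n = 23.
r = (60/100)·(23 + 1) = 14.4.
Rank 14 is 415 and rank 15 is 432.
Interpolate: 415 + 0.4·(432 − 415) = 415 + 0.4·17 = 421.8.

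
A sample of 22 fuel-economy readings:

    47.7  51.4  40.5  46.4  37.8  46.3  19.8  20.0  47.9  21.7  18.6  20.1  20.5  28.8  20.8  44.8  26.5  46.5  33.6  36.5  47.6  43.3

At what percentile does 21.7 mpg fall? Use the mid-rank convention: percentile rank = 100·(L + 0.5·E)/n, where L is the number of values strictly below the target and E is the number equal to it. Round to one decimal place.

Sorted: 18.6, 19.8, 20.0, 20.1, 20.5, 20.8, 21.7, 26.5, 28.8, 33.6, 36.5, 37.8, 40.5, 43.3, 44.8, 46.3, 46.4, 46.5, 47.6, 47.7, 47.9, 51.4.
Count below 21.7: L = 6; count equal: E = 1; n = 22.
Percentile rank = 100·(6 + 0.5·1)/22 = 100·6.5/22 = 29.55.

29.5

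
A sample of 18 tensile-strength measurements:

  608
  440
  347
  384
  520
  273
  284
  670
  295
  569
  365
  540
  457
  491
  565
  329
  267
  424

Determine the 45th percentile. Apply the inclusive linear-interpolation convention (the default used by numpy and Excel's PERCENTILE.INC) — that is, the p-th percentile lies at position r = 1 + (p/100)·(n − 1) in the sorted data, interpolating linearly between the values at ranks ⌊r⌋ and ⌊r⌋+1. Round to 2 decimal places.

Sorted: 267, 273, 284, 295, 329, 347, 365, 384, 424, 440, 457, 491, 520, 540, 565, 569, 608, 670.
n = 18.
r = 1 + (45/100)·(18 − 1) = 1 + 7.65 = 8.65.
Rank 8 is 384 and rank 9 is 424.
Interpolate: 384 + 0.65·(424 − 384) = 384 + 0.65·40 = 410.

410.00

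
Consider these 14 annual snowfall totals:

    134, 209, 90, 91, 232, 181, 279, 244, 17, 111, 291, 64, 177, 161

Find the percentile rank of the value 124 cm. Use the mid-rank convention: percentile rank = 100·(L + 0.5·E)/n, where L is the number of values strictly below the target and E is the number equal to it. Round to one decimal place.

35.7

Sorted: 17, 64, 90, 91, 111, 134, 161, 177, 181, 209, 232, 244, 279, 291.
Count below 124: L = 5; count equal: E = 0; n = 14.
Percentile rank = 100·(5 + 0.5·0)/14 = 100·5/14 = 35.71.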